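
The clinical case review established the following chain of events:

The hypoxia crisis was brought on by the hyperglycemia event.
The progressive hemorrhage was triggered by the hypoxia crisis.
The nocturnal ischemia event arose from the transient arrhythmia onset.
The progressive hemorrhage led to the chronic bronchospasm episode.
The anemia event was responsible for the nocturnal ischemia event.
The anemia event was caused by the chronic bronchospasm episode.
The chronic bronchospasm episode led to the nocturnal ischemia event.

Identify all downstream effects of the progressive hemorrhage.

Direct effects: the chronic bronchospasm episode.
2 steps out: the anemia event, the nocturnal ischemia event.
Not reachable from it: the hyperglycemia event, the transient arrhythmia onset, the hypoxia crisis.

the anemia event, the chronic bronchospasm episode, the nocturnal ischemia event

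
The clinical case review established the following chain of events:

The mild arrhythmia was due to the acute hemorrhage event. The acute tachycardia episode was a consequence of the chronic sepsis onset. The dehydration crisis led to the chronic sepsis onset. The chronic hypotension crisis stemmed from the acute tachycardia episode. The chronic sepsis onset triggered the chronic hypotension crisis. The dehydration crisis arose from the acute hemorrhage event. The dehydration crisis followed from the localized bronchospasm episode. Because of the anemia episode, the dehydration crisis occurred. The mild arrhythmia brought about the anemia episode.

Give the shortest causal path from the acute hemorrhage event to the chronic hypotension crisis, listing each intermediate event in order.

the acute hemorrhage event → the dehydration crisis → the chronic sepsis onset → the chronic hypotension crisis

the acute hemorrhage event → the dehydration crisis
the dehydration crisis → the chronic sepsis onset
the chronic sepsis onset → the chronic hypotension crisis
Length: 3 steps.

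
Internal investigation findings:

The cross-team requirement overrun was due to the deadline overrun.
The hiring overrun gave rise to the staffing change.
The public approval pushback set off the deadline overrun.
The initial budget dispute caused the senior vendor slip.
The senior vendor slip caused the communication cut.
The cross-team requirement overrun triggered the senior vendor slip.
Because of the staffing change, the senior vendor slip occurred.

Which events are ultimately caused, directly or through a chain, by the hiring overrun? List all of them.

Direct effects: the staffing change.
2 steps out: the senior vendor slip.
3 steps out: the communication cut.
Not reachable from it: the public approval pushback, the initial budget dispute, the deadline overrun, the cross-team requirement overrun.

the communication cut, the senior vendor slip, the staffing change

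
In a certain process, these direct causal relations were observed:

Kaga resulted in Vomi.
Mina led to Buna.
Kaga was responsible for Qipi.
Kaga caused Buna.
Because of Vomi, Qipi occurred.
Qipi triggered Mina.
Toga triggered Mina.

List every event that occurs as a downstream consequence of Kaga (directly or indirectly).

Direct effects: Vomi, Qipi, Buna.
2 steps out: Mina.
Not reachable from it: Toga.

Buna, Mina, Qipi, Vomi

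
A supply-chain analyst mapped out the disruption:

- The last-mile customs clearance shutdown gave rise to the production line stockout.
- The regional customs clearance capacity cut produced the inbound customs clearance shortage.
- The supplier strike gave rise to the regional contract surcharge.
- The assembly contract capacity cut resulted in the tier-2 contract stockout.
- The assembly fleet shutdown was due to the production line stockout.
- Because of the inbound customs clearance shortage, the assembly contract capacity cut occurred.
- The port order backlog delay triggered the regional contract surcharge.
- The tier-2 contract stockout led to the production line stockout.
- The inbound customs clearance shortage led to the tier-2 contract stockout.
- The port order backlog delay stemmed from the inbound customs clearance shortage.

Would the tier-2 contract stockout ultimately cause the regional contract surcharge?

No

The tier-2 contract stockout leads to the production line stockout, the assembly fleet shutdown; the regional contract surcharge is not among them.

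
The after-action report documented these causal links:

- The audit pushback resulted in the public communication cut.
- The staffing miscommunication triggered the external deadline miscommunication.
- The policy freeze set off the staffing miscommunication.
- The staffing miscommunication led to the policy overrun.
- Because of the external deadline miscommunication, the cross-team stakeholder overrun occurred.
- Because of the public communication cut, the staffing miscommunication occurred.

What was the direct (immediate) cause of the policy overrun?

the staffing miscommunication

Upstream contributors include the audit pushback, the public communication cut, the policy freeze, but only the staffing miscommunication feeds directly into the policy overrun.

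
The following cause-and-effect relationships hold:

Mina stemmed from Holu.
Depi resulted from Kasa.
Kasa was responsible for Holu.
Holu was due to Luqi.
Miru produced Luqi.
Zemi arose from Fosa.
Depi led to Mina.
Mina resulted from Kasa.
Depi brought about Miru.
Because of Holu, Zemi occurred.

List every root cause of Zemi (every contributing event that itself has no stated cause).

Tracing upstream from Zemi: Zemi ← Holu ← Kasa.
A separate upstream branch: Zemi ← Fosa.
Each of those chain origins has no stated cause.

Fosa, Kasa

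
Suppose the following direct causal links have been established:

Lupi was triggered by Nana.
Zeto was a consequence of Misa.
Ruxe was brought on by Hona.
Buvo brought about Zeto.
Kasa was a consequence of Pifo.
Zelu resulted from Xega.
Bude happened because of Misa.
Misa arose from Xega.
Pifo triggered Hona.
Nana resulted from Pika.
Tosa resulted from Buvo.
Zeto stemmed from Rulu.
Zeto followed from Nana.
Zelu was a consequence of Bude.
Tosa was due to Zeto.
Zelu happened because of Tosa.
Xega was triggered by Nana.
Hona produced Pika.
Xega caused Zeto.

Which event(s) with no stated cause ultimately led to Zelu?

Buvo, Pifo, Rulu

Tracing upstream from Zelu: Zelu ← Tosa ← Zeto ← Rulu.
A separate upstream branch: Zelu ← Xega ← Nana ← Pika ← Hona ← Pifo.
A separate upstream branch: Zelu ← Tosa ← Buvo.
Each of those chain origins has no stated cause.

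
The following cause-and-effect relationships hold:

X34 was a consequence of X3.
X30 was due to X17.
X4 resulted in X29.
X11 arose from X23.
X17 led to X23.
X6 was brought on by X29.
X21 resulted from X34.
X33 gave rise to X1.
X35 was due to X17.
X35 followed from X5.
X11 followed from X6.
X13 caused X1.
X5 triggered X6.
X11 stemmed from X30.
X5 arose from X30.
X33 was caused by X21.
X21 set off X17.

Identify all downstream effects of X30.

X11, X35, X5, X6

Direct effects: X5, X11.
2 steps out: X6, X35.
Not reachable from it: X4, X3, X34, X21, X33, X17, X29, X13, X1, X23.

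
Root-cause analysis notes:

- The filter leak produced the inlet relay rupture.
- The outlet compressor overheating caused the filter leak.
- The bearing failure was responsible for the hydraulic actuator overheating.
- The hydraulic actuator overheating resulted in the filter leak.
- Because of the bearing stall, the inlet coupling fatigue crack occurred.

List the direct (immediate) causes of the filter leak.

Upstream contributors include the bearing failure, but only the hydraulic actuator overheating, the outlet compressor overheating feed directly into the filter leak.

the hydraulic actuator overheating, the outlet compressor overheating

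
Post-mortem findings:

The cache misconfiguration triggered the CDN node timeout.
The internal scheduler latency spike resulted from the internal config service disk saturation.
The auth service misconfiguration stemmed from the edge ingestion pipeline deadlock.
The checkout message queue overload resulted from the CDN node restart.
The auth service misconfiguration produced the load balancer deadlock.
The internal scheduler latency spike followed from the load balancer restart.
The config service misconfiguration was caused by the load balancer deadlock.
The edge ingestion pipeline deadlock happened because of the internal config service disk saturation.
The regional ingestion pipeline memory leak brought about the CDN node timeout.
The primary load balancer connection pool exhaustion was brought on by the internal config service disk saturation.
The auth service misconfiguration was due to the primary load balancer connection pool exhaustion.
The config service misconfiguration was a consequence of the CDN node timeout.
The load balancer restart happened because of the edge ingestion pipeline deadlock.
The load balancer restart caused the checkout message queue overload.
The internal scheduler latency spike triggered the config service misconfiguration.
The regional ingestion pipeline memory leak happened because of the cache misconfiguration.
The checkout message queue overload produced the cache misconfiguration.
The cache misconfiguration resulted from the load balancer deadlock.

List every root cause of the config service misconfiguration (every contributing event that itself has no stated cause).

Tracing upstream from the config service misconfiguration: the config service misconfiguration ← the internal scheduler latency spike ← the internal config service disk saturation.
A separate upstream branch: the config service misconfiguration ← the CDN node timeout ← the cache misconfiguration ← the checkout message queue overload ← the CDN node restart.
Each of those chain origins has no stated cause.

the CDN node restart, the internal config service disk saturation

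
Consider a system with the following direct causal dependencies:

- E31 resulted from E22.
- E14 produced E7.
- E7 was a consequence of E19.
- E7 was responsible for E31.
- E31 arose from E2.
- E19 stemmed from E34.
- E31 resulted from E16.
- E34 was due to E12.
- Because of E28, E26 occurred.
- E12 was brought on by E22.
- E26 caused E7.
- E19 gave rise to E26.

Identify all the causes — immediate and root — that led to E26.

Immediate causes of E26: E28, E19.
Further upstream: E22, E12, E34.

E12, E19, E22, E28, E34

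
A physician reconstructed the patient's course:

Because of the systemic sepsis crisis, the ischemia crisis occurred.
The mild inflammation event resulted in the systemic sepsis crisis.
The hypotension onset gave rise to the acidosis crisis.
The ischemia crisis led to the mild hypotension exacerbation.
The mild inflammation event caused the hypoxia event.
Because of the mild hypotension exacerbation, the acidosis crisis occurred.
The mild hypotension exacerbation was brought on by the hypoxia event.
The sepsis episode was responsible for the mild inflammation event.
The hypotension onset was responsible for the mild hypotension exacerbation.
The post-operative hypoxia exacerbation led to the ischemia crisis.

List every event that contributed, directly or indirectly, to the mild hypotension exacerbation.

the hypotension onset, the hypoxia event, the ischemia crisis, the mild inflammation event, the post-operative hypoxia exacerbation, the sepsis episode, the systemic sepsis crisis

Immediate causes of the mild hypotension exacerbation: the ischemia crisis, the hypoxia event, the hypotension onset.
Further upstream: the sepsis episode, the post-operative hypoxia exacerbation, the mild inflammation event, the systemic sepsis crisis.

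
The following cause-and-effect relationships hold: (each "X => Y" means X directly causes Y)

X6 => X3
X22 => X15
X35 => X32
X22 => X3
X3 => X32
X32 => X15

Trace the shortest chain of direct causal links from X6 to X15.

X6 → X3 → X32 → X15

X6 → X3
X3 → X32
X32 → X15
Length: 3 steps.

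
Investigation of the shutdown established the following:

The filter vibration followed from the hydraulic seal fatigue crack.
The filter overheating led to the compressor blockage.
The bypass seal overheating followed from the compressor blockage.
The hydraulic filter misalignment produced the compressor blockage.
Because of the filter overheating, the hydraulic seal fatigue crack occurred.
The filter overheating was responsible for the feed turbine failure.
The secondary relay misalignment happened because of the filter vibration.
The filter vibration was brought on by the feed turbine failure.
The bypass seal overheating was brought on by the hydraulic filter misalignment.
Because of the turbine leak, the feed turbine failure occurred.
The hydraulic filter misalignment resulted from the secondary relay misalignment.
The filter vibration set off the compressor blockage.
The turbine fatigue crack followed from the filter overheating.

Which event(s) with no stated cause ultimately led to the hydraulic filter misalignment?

Tracing upstream from the hydraulic filter misalignment: the hydraulic filter misalignment ← the secondary relay misalignment ← the filter vibration ← the feed turbine failure ← the filter overheating.
A separate upstream branch: the hydraulic filter misalignment ← the secondary relay misalignment ← the filter vibration ← the feed turbine failure ← the turbine leak.
Each of those chain origins has no stated cause.

the filter overheating, the turbine leak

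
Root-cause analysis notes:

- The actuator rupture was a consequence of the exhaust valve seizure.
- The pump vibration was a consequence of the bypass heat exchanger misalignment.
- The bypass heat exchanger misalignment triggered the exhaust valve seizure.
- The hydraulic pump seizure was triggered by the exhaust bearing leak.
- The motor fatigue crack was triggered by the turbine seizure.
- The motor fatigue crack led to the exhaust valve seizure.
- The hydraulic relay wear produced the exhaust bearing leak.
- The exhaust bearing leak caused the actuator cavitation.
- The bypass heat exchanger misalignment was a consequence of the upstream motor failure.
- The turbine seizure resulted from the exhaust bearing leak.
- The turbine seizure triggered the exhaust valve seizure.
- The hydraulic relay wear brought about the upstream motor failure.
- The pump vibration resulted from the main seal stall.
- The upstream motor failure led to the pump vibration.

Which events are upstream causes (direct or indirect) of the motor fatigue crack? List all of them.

the exhaust bearing leak, the hydraulic relay wear, the turbine seizure

Immediate cause of the motor fatigue crack: the turbine seizure.
Further upstream: the hydraulic relay wear, the exhaust bearing leak.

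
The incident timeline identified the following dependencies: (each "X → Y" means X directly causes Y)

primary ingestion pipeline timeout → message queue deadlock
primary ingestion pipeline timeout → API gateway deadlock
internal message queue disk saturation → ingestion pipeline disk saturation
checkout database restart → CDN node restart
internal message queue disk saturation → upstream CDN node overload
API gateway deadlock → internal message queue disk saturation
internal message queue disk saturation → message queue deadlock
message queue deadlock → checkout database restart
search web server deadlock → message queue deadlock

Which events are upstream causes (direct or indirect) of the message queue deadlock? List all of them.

the API gateway deadlock, the internal message queue disk saturation, the primary ingestion pipeline timeout, the search web server deadlock

Immediate causes of the message queue deadlock: the primary ingestion pipeline timeout, the internal message queue disk saturation, the search web server deadlock.
Further upstream: the API gateway deadlock.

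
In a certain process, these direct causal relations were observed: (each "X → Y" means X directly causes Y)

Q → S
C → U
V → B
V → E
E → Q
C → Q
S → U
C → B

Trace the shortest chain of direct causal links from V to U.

V → E → Q → S → U

V → E
E → Q
Q → S
S → U
Length: 4 steps.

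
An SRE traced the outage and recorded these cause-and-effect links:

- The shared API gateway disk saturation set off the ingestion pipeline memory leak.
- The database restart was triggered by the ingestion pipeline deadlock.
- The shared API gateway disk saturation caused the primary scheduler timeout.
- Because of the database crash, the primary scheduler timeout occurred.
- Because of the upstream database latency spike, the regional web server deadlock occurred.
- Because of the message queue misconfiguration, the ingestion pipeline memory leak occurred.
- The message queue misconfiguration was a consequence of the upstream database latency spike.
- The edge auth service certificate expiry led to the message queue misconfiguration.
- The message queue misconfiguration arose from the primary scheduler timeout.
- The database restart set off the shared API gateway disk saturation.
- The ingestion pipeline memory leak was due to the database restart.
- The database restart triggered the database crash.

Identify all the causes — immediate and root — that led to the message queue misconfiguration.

the database crash, the database restart, the edge auth service certificate expiry, the ingestion pipeline deadlock, the primary scheduler timeout, the shared API gateway disk saturation, the upstream database latency spike

Immediate causes of the message queue misconfiguration: the upstream database latency spike, the edge auth service certificate expiry, the primary scheduler timeout.
Further upstream: the ingestion pipeline deadlock, the database restart, the shared API gateway disk saturation, the database crash.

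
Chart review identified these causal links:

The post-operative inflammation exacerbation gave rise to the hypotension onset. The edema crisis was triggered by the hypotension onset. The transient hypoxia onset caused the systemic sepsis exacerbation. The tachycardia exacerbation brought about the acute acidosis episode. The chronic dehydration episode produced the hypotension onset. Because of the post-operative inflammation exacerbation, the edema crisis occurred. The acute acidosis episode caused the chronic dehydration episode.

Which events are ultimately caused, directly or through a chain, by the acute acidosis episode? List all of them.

Direct effects: the chronic dehydration episode.
2 steps out: the hypotension onset.
3 steps out: the edema crisis.
Not reachable from it: the tachycardia exacerbation, the transient hypoxia onset, the systemic sepsis exacerbation, the post-operative inflammation exacerbation.

the chronic dehydration episode, the edema crisis, the hypotension onset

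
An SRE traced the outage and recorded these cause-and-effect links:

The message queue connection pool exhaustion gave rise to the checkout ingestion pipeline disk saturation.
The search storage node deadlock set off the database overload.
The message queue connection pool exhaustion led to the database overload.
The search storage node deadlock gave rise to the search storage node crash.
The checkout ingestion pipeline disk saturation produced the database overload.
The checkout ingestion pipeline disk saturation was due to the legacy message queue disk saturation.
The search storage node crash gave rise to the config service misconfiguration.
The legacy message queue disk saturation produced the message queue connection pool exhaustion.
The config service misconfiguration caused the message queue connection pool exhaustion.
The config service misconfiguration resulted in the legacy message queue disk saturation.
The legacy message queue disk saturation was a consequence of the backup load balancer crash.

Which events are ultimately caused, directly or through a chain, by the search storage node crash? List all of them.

Direct effects: the config service misconfiguration.
2 steps out: the legacy message queue disk saturation, the message queue connection pool exhaustion.
3 steps out: the checkout ingestion pipeline disk saturation, the database overload.
Not reachable from it: the search storage node deadlock, the backup load balancer crash.

the checkout ingestion pipeline disk saturation, the config service misconfiguration, the database overload, the legacy message queue disk saturation, the message queue connection pool exhaustion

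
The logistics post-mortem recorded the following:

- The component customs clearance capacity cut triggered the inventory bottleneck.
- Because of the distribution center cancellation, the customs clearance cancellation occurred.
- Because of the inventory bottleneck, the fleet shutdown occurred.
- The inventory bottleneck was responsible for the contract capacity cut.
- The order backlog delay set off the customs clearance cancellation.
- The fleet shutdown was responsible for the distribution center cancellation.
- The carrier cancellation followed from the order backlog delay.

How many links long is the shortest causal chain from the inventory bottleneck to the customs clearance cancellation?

3

Shortest chain: the inventory bottleneck → the fleet shutdown → the distribution center cancellation → the customs clearance cancellation.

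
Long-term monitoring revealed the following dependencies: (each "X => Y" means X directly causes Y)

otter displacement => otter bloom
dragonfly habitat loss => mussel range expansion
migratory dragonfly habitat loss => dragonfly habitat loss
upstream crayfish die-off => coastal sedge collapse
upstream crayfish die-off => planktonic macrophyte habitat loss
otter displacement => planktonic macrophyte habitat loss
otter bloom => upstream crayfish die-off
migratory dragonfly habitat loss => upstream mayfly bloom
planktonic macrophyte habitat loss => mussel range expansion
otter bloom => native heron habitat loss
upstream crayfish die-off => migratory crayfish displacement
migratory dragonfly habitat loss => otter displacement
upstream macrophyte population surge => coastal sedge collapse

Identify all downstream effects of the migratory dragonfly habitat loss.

the coastal sedge collapse, the dragonfly habitat loss, the migratory crayfish displacement, the mussel range expansion, the native heron habitat loss, the otter bloom, the otter displacement, the planktonic macrophyte habitat loss, the upstream crayfish die-off, the upstream mayfly bloom

Direct effects: the upstream mayfly bloom, the dragonfly habitat loss, the otter displacement.
2 steps out: the otter bloom, the planktonic macrophyte habitat loss, the mussel range expansion.
3 steps out: the upstream crayfish die-off, the native heron habitat loss.
4 steps out: the coastal sedge collapse, the migratory crayfish displacement.
Not reachable from it: the upstream macrophyte population surge.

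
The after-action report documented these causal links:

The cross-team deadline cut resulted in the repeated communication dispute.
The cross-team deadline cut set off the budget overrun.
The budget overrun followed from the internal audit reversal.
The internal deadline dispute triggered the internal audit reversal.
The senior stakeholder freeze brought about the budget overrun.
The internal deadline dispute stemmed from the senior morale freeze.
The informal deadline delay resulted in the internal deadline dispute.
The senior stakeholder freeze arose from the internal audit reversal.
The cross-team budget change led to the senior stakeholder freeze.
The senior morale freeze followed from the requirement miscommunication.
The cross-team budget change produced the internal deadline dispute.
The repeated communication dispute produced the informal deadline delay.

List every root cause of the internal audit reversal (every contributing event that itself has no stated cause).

the cross-team budget change, the cross-team deadline cut, the requirement miscommunication

Tracing upstream from the internal audit reversal: the internal audit reversal ← the internal deadline dispute ← the informal deadline delay ← the repeated communication dispute ← the cross-team deadline cut.
A separate upstream branch: the internal audit reversal ← the internal deadline dispute ← the senior morale freeze ← the requirement miscommunication.
A separate upstream branch: the internal audit reversal ← the internal deadline dispute ← the cross-team budget change.
Each of those chain origins has no stated cause.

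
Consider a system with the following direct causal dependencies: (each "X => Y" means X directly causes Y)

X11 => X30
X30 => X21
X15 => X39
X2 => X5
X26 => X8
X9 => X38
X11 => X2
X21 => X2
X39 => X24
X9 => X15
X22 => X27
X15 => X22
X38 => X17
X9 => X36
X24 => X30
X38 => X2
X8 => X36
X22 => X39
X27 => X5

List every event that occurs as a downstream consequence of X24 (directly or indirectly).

Direct effects: X30.
2 steps out: X21.
3 steps out: X2.
4 steps out: X5.
Not reachable from it: X9, X38, X15, X11, X22, X39, X26, X17, X8, X36, X27.

X2, X21, X30, X5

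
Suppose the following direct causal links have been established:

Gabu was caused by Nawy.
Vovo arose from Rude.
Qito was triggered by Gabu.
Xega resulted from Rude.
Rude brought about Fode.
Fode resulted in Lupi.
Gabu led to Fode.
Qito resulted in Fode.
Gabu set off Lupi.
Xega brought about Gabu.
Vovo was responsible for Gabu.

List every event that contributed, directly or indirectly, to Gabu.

Immediate causes of Gabu: Xega, Vovo, Nawy.
Further upstream: Rude.

Nawy, Rude, Vovo, Xega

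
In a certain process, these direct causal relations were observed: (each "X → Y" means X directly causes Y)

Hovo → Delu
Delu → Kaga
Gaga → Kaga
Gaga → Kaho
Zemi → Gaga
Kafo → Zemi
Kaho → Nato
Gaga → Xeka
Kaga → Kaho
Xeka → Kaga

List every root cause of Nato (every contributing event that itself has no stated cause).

Tracing upstream from Nato: Nato ← Kaho ← Kaga ← Delu ← Hovo.
A separate upstream branch: Nato ← Kaho ← Gaga ← Zemi ← Kafo.
Each of those chain origins has no stated cause.

Hovo, Kafo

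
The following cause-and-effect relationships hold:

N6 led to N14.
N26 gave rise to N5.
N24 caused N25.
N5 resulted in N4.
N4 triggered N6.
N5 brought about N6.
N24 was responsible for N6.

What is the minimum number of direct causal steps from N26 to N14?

Shortest chain: N26 → N5 → N6 → N14.

3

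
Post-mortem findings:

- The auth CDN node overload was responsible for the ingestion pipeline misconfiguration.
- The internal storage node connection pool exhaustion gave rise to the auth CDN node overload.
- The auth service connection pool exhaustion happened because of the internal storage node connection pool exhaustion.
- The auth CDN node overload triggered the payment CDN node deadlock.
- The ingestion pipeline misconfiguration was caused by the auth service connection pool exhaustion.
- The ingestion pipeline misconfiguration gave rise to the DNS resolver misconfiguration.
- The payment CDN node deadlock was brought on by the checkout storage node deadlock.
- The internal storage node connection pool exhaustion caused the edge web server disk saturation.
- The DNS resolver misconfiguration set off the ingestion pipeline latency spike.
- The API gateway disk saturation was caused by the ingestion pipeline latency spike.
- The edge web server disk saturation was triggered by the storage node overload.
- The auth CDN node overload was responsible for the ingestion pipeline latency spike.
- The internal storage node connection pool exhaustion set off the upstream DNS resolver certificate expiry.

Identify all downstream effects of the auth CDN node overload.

Direct effects: the ingestion pipeline misconfiguration, the ingestion pipeline latency spike, the payment CDN node deadlock.
2 steps out: the DNS resolver misconfiguration, the API gateway disk saturation.
Not reachable from it: the internal storage node connection pool exhaustion, the storage node overload, the upstream DNS resolver certificate expiry, the auth service connection pool exhaustion, the edge web server disk saturation, the checkout storage node deadlock.

the API gateway disk saturation, the DNS resolver misconfiguration, the ingestion pipeline latency spike, the ingestion pipeline misconfiguration, the payment CDN node deadlock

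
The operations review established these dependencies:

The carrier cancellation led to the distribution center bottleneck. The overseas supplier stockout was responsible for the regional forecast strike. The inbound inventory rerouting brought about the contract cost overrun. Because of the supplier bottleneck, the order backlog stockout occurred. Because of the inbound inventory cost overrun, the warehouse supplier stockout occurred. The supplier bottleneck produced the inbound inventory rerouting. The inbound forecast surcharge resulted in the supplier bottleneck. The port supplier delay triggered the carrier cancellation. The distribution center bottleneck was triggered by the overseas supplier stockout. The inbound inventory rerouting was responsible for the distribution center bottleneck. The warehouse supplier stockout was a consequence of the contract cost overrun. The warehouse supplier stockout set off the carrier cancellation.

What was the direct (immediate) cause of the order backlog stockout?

the supplier bottleneck

Upstream contributors include the inbound forecast surcharge, but only the supplier bottleneck feeds directly into the order backlog stockout.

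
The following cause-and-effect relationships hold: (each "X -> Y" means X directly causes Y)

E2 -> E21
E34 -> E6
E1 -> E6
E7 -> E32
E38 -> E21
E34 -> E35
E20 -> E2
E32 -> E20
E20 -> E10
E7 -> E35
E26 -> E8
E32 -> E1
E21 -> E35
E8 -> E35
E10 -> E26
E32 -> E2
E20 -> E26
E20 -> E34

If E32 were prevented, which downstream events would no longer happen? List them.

E1, E10, E2, E20, E26, E34, E6, E8

Downstream of E32: E20, E2, E10, E1, E26, E8, E34, E21, E35, E6.
Of those, still caused via another path: E21, E35.
The remainder have no surviving cause.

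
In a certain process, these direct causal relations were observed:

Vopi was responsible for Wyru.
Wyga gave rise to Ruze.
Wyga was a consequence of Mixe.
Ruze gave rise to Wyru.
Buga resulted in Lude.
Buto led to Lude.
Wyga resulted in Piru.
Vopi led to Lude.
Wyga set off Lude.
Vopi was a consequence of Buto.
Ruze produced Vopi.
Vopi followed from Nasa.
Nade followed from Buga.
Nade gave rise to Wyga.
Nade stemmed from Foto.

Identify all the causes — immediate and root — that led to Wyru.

Buga, Buto, Foto, Mixe, Nade, Nasa, Ruze, Vopi, Wyga

Immediate causes of Wyru: Ruze, Vopi.
Further upstream: Buga, Foto, Mixe, Nade, Wyga, Nasa, Buto.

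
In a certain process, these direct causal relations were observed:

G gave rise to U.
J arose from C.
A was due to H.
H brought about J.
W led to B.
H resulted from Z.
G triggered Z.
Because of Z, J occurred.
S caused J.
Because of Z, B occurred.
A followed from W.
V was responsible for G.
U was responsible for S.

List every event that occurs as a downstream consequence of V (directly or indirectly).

A, B, G, H, J, S, U, Z

Direct effects: G.
2 steps out: Z, U.
3 steps out: H, S, J, B.
4 steps out: A.
Not reachable from it: W, C.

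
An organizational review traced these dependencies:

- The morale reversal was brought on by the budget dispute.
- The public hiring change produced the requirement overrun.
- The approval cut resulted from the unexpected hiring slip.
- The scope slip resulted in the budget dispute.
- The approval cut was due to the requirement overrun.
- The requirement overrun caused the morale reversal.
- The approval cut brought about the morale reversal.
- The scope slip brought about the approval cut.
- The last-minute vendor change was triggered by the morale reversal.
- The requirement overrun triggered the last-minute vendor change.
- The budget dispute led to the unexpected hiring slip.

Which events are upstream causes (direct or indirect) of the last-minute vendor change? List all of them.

the approval cut, the budget dispute, the morale reversal, the public hiring change, the requirement overrun, the scope slip, the unexpected hiring slip

Immediate causes of the last-minute vendor change: the requirement overrun, the morale reversal.
Further upstream: the public hiring change, the scope slip, the budget dispute, the unexpected hiring slip, the approval cut.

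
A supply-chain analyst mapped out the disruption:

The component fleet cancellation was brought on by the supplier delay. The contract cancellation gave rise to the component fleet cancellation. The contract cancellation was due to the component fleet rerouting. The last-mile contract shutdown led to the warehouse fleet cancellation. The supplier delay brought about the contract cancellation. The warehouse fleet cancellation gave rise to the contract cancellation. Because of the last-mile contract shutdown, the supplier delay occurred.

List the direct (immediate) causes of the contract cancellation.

the component fleet rerouting, the supplier delay, the warehouse fleet cancellation

Upstream contributors include the last-mile contract shutdown, but only the component fleet rerouting, the supplier delay, the warehouse fleet cancellation feed directly into the contract cancellation.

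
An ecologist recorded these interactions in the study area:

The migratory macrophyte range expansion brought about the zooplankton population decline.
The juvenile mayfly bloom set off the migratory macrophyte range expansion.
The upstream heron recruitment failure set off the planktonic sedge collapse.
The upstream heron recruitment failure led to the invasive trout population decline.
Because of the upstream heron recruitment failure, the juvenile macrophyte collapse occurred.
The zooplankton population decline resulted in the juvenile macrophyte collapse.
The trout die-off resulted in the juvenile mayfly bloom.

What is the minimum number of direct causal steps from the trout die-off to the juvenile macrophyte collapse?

4

Shortest chain: the trout die-off → the juvenile mayfly bloom → the migratory macrophyte range expansion → the zooplankton population decline → the juvenile macrophyte collapse.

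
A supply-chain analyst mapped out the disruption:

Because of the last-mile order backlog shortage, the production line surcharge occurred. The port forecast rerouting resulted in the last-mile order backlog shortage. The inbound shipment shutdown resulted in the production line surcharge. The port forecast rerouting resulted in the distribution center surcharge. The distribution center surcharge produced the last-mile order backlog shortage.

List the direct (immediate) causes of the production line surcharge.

Upstream contributors include the port forecast rerouting, the distribution center surcharge, but only the inbound shipment shutdown, the last-mile order backlog shortage feed directly into the production line surcharge.

the inbound shipment shutdown, the last-mile order backlog shortage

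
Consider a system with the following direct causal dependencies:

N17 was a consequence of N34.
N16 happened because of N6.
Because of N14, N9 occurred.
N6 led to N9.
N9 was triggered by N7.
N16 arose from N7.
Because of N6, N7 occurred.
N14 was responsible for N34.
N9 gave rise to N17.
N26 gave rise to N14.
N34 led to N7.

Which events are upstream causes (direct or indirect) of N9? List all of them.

N14, N26, N34, N6, N7

Immediate causes of N9: N6, N14, N7.
Further upstream: N26, N34.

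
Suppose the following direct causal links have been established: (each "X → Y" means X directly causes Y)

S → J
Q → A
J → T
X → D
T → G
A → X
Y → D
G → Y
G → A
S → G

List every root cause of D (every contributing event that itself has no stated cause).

Tracing upstream from D: D ← Y ← G ← S.
A separate upstream branch: D ← X ← A ← Q.
Each of those chain origins has no stated cause.

Q, S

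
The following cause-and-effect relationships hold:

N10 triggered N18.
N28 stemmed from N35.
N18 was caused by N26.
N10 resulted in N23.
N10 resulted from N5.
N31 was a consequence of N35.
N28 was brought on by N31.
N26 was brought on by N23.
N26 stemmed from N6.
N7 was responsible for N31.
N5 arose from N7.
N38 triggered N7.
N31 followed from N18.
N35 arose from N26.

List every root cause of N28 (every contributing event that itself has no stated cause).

Tracing upstream from N28: N28 ← N31 ← N7 ← N38.
A separate upstream branch: N28 ← N35 ← N26 ← N6.
Each of those chain origins has no stated cause.

N38, N6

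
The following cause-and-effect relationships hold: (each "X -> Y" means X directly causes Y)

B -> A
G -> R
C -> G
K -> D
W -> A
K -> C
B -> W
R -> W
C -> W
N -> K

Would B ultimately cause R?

B leads to W, A; R is not among them.

No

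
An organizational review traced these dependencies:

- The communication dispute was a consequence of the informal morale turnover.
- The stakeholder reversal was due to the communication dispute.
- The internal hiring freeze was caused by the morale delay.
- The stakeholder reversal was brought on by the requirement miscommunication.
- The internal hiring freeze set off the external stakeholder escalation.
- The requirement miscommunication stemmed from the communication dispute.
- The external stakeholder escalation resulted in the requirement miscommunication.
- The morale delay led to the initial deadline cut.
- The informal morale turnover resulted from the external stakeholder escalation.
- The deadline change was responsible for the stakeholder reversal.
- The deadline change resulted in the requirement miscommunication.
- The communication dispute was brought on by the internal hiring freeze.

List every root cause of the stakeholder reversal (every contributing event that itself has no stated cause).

the deadline change, the morale delay

Tracing upstream from the stakeholder reversal: the stakeholder reversal ← the communication dispute ← the internal hiring freeze ← the morale delay.
A separate upstream branch: the stakeholder reversal ← the deadline change.
Each of those chain origins has no stated cause.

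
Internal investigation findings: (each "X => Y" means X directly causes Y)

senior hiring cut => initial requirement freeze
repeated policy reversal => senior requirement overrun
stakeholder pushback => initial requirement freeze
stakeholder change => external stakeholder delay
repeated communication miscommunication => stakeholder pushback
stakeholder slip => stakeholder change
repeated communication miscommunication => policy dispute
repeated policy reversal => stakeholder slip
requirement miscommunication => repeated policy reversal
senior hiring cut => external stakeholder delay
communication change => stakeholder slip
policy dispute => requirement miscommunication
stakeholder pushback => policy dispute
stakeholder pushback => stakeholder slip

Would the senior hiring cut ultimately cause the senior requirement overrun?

No

The senior hiring cut leads to the external stakeholder delay, the initial requirement freeze; the senior requirement overrun is not among them.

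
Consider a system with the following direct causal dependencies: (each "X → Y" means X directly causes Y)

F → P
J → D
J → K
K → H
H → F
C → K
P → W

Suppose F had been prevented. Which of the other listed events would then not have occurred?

P, W

Downstream of F: P, W.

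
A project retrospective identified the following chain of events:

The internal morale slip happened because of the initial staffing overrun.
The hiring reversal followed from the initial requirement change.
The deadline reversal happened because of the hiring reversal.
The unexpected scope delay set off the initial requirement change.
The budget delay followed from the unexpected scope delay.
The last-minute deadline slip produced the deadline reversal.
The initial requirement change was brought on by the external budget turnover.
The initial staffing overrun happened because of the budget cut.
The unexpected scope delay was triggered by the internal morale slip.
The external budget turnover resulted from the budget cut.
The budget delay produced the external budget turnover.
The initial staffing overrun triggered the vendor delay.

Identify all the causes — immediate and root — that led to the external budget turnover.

Immediate causes of the external budget turnover: the budget cut, the budget delay.
Further upstream: the initial staffing overrun, the internal morale slip, the unexpected scope delay.

the budget cut, the budget delay, the initial staffing overrun, the internal morale slip, the unexpected scope delay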